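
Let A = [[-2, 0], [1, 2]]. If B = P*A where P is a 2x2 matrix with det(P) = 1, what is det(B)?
-4

By the multiplicative property of determinants, det(B) = det(P*A) = det(P) * det(A) = det(A),
so the determinant is invariant under multiplication by any determinant-1 matrix; we just need det(A).

det(A) = (-2)(2) - (0)(1) = -4 - 0 = -4

Therefore det(B) = 1 * (-4) = -4.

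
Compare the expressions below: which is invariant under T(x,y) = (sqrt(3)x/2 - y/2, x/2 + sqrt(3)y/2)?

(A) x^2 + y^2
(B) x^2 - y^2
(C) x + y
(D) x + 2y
A

An expression E(x,y) is invariant under T if E(T(x,y)) = E(x,y). Here T(x,y) = (sqrt(3)x/2 - y/2, x/2 + sqrt(3)y/2).
Substitute the transformed coordinates into each option and compare with the original:
(A) x^2 + y^2  ->  (sqrt(3)x/2 - y/2)^2 + (x/2 + sqrt(3)y/2)^2 = x^2 + y^2   [equals x^2 + y^2: invariant]
(B) x^2 - y^2  ->  (sqrt(3)x/2 - y/2)^2 - (x/2 + sqrt(3)y/2)^2 = x^2/2 - sqrt(3)xy - y^2/2   [differs from x^2 - y^2: not invariant]
(C) x + y  ->  (sqrt(3)x/2 - y/2) + (x/2 + sqrt(3)y/2) = x/2 + sqrt(3)x/2 - y/2 + sqrt(3)y/2   [differs from x + y: not invariant]
(D) x + 2y  ->  (sqrt(3)x/2 - y/2) + 2(x/2 + sqrt(3)y/2) = sqrt(3)x/2 + x - y/2 + sqrt(3)y   [differs from x + 2y: not invariant]

Only option (A), x^2 + y^2, is unchanged by the transformation.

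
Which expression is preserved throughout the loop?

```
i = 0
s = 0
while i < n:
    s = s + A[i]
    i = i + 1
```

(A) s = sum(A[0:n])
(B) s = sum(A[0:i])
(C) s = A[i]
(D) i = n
B

A loop invariant must hold before the first iteration and be re-established by every execution of the body.

(B) s = sum(A[0:i]): Initially i = 0 and s = 0 = sum of the empty slice A[0:0]. If s = sum(A[0:i]) holds at the top of an iteration, the body sets s to sum(A[0:i]) + A[i] = sum(A[0:i+1]) and then i to i+1, so s = sum(A[0:i]) holds again. At exit i = n, giving s = sum(A[0:n]).

The other options fail:
(A) s = sum(A[0:n]): false before the loop (s = 0, not the full sum) -- it only becomes true at exit.
(C) s = A[i]: after the first iteration s = A[0] but i = 1, so s = A[i] compares s with the wrong element (and fails in general).
(D) i = n: false initially (i = 0); it is the exit condition, not an invariant.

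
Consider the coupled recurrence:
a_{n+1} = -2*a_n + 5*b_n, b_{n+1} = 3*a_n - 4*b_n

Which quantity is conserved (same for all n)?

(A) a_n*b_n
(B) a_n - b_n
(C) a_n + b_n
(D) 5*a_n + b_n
C

Replace a_n by a_{n+1} = -2*a_n + 5*b_n and b_n by b_{n+1} = 3*a_n - 4*b_n in each option and simplify:
(A) a_n*b_n  ->  (-2*a_n + 5*b_n)*(3*a_n - 4*b_n) = -6*a_n^2 + 23*a_n*b_n - 20*b_n^2   [not conserved]
(B) a_n - b_n  ->  (-2*a_n + 5*b_n) - (3*a_n - 4*b_n) = -5*a_n + 9*b_n   [not conserved]
(C) a_n + b_n  ->  (-2*a_n + 5*b_n) + (3*a_n - 4*b_n) = a_n + b_n   [conserved]
(D) 5*a_n + b_n  ->  5*(-2*a_n + 5*b_n) + (3*a_n - 4*b_n) = -7*a_n + 21*b_n   [not conserved]

Only (C) a_n + b_n returns to itself after one step, so it is the conserved quantity.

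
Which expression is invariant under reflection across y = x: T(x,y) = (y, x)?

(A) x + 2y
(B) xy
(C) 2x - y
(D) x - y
B

The map is reflection across y = x: T(x,y) = (y, x).
Substitute the transformed coordinates into each option and compare with the original:
(A) x + 2y  ->  (y) + 2(x) = 2x + y   [differs from x + 2y: not invariant]
(B) xy  ->  (y)(x) = xy   [equals xy: invariant]
(C) 2x - y  ->  2(y) - (x) = -x + 2y   [differs from 2x - y: not invariant]
(D) x - y  ->  (y) - (x) = -x + y   [differs from x - y: not invariant]

Only option (B), xy, is unchanged by the transformation.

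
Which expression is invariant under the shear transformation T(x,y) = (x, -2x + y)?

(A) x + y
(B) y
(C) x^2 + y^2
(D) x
D

Under the shear T(x,y) = (x, -2x + y):
Substitute the transformed coordinates into each option and compare with the original:
(A) x + y  ->  (x) + (-2x + y) = -x + y   [differs from x + y: not invariant]
(B) y  ->  (-2x + y) = -2x + y   [differs from y: not invariant]
(C) x^2 + y^2  ->  (x)^2 + (-2x + y)^2 = 5x^2 - 4xy + y^2   [differs from x^2 + y^2: not invariant]
(D) x  ->  (x) = x   [equals x: invariant]

Only option (D), x, is unchanged by the transformation.
A vertical shear moves points parallel to the y-axis, so the x-coordinate (and any function of x alone) is unchanged.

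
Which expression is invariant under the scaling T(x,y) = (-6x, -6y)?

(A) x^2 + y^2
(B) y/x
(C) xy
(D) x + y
B

Under the uniform scaling T(x,y) = (-6x, -6y):
Substitute the transformed coordinates into each option and compare with the original:
(A) x^2 + y^2  ->  (-6x)^2 + (-6y)^2 = 36x^2 + 36y^2   [differs from x^2 + y^2: not invariant]
(B) y/x  ->  (-6y)/(-6x) = y/x   [equals y/x: invariant]
(C) xy  ->  (-6x)(-6y) = 36xy   [differs from xy: not invariant]
(D) x + y  ->  (-6x) + (-6y) = -6x - 6y   [differs from x + y: not invariant]

Only option (B), y/x, is unchanged by the transformation.
The common factor -6 cancels in a ratio of coordinates, while sums, products and sums of squares pick up factors of -6 or 36.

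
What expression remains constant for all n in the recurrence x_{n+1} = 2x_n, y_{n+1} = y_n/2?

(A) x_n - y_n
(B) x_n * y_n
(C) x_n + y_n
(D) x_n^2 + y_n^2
B

For the recurrence x_{n+1} = 2x_n, y_{n+1} = y_n/2:

x_{n+1} * y_{n+1} = (2x_n) * (y_n/2) = x_n * y_n
The product is conserved.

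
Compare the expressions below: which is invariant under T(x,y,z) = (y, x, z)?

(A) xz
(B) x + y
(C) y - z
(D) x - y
B

Apply T(x,y,z) = (y, x, z) to each option, i.e. replace (x, y, z) by the transformed coordinates.
Substitute the transformed coordinates into each option and compare with the original:
(A) xz  ->  (y)(z) = yz   [differs from xz: not invariant]
(B) x + y  ->  (y) + (x) = x + y   [equals x + y: invariant]
(C) y - z  ->  (x) - (z) = x - z   [differs from y - z: not invariant]
(D) x - y  ->  (y) - (x) = -x + y   [differs from x - y: not invariant]

Only option (B), x + y, is unchanged by the transformation.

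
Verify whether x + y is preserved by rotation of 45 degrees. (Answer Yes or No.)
No

Applying rotation by 45 degrees: x' = x*cos(45 degrees) - y*sin(45 degrees) = sqrt(2)x/2 - sqrt(2)y/2, y' = x*sin(45 degrees) + y*cos(45 degrees) = sqrt(2)x/2 + sqrt(2)y/2

Substituting into x + y:
(sqrt(2)x/2 - sqrt(2)y/2) + (sqrt(2)x/2 + sqrt(2)y/2)
= sqrt(2)x

This differs from the original expression x + y, so it is NOT invariant.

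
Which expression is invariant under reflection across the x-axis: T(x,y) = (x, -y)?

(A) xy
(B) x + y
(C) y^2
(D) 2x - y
C

The map is reflection across the x-axis: T(x,y) = (x, -y).
Substitute the transformed coordinates into each option and compare with the original:
(A) xy  ->  (x)(-y) = -xy   [differs from xy: not invariant]
(B) x + y  ->  (x) + (-y) = x - y   [differs from x + y: not invariant]
(C) y^2  ->  (-y)^2 = y^2   [equals y^2: invariant]
(D) 2x - y  ->  2(x) - (-y) = 2x + y   [differs from 2x - y: not invariant]

Only option (C), y^2, is unchanged by the transformation.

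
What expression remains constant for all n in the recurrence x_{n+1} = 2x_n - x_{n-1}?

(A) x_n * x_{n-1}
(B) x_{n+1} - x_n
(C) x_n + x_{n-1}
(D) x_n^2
B

For the recurrence x_{n+1} = 2x_n - x_{n-1}:

If x_{n+1} = 2x_n - x_{n-1}, then:
x_{n+1} - x_n = x_n - x_{n-1}
The first difference is constant throughout the sequence.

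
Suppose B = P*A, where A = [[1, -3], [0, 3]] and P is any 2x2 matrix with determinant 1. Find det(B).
3

By the multiplicative property of determinants, det(B) = det(P*A) = det(P) * det(A) = det(A),
so the determinant is invariant under multiplication by any determinant-1 matrix; we just need det(A).

det(A) = (1)(3) - (-3)(0) = 3 - 0 = 3

Therefore det(B) = 1 * 3 = 3.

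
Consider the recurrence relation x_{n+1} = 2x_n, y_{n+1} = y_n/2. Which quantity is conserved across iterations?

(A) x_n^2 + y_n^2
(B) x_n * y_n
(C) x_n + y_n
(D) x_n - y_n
B

For the recurrence x_{n+1} = 2x_n, y_{n+1} = y_n/2:

x_{n+1} * y_{n+1} = (2x_n) * (y_n/2) = x_n * y_n
The product is conserved.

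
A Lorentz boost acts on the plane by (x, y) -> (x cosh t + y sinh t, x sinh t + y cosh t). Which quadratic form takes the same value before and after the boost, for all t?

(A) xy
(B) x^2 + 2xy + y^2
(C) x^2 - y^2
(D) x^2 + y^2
C

Write x' = x cosh t + y sinh t, y' = x sinh t + y cosh t and substitute into each option:
(A) xy: (x cosh t + y sinh t)(x sinh t + y cosh t) = xy(cosh^2 t + sinh^2 t) + (x^2 + y^2) sinh t cosh t = xy cosh 2t + (x^2 + y^2)(sinh 2t)/2   [not invariant for t != 0]
(B) x^2 + 2xy + y^2: (x' + y')^2 with x' + y' = (x + y)(cosh t + sinh t) = (x + y)e^t, so it becomes (x + y)^2 e^(2t)   [not invariant for t != 0]
(C) x^2 - y^2: (x cosh t + y sinh t)^2 - (x sinh t + y cosh t)^2 = x^2(cosh^2 t - sinh^2 t) + 2xy(cosh t sinh t - sinh t cosh t) + y^2(sinh^2 t - cosh^2 t) = x^2 - y^2   [invariant, using cosh^2 t - sinh^2 t = 1]
(D) x^2 + y^2: (x cosh t + y sinh t)^2 + (x sinh t + y cosh t)^2 = (x^2 + y^2)(cosh^2 t + sinh^2 t) + 4xy sinh t cosh t = (x^2 + y^2) cosh 2t + 2xy sinh 2t   [not invariant for t != 0]

Only (C) x^2 - y^2 is unchanged; it is the Minkowski form preserved by Lorentz boosts, just as x^2 + y^2 is preserved by ordinary rotations.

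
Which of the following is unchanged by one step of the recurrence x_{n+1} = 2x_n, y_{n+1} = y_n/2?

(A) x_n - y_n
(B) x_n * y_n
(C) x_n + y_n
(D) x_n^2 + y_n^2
B

For the recurrence x_{n+1} = 2x_n, y_{n+1} = y_n/2:

x_{n+1} * y_{n+1} = (2x_n) * (y_n/2) = x_n * y_n
The product is conserved.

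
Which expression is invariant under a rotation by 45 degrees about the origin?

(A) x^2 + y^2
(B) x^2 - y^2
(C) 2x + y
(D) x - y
A

A rotation by 45 degrees sends (x, y) to (sqrt(2)x/2 - sqrt(2)y/2, sqrt(2)x/2 + sqrt(2)y/2).
Substitute the transformed coordinates into each option and compare with the original:
(A) x^2 + y^2  ->  (sqrt(2)x/2 - sqrt(2)y/2)^2 + (sqrt(2)x/2 + sqrt(2)y/2)^2 = x^2 + y^2   [equals x^2 + y^2: invariant]
(B) x^2 - y^2  ->  (sqrt(2)x/2 - sqrt(2)y/2)^2 - (sqrt(2)x/2 + sqrt(2)y/2)^2 = -2xy   [differs from x^2 - y^2: not invariant]
(C) 2x + y  ->  2(sqrt(2)x/2 - sqrt(2)y/2) + (sqrt(2)x/2 + sqrt(2)y/2) = 3sqrt(2)x/2 - sqrt(2)y/2   [differs from 2x + y: not invariant]
(D) x - y  ->  (sqrt(2)x/2 - sqrt(2)y/2) - (sqrt(2)x/2 + sqrt(2)y/2) = -sqrt(2)y   [differs from x - y: not invariant]

Only option (A), x^2 + y^2, is unchanged by the transformation.
Geometrically, x^2 + y^2 is the squared distance from the origin, which every rotation about the origin preserves.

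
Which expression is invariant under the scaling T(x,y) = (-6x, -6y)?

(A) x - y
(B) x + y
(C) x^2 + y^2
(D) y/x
D

Under the uniform scaling T(x,y) = (-6x, -6y):
Substitute the transformed coordinates into each option and compare with the original:
(A) x - y  ->  (-6x) - (-6y) = -6x + 6y   [differs from x - y: not invariant]
(B) x + y  ->  (-6x) + (-6y) = -6x - 6y   [differs from x + y: not invariant]
(C) x^2 + y^2  ->  (-6x)^2 + (-6y)^2 = 36x^2 + 36y^2   [differs from x^2 + y^2: not invariant]
(D) y/x  ->  (-6y)/(-6x) = y/x   [equals y/x: invariant]

Only option (D), y/x, is unchanged by the transformation.
The common factor -6 cancels in a ratio of coordinates, while sums, products and sums of squares pick up factors of -6 or 36.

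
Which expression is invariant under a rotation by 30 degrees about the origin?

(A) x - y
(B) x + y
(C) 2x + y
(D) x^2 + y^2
D

A rotation by 30 degrees sends (x, y) to (sqrt(3)x/2 - y/2, x/2 + sqrt(3)y/2).
Substitute the transformed coordinates into each option and compare with the original:
(A) x - y  ->  (sqrt(3)x/2 - y/2) - (x/2 + sqrt(3)y/2) = -x/2 + sqrt(3)x/2 - sqrt(3)y/2 - y/2   [differs from x - y: not invariant]
(B) x + y  ->  (sqrt(3)x/2 - y/2) + (x/2 + sqrt(3)y/2) = x/2 + sqrt(3)x/2 - y/2 + sqrt(3)y/2   [differs from x + y: not invariant]
(C) 2x + y  ->  2(sqrt(3)x/2 - y/2) + (x/2 + sqrt(3)y/2) = x/2 + sqrt(3)x - y + sqrt(3)y/2   [differs from 2x + y: not invariant]
(D) x^2 + y^2  ->  (sqrt(3)x/2 - y/2)^2 + (x/2 + sqrt(3)y/2)^2 = x^2 + y^2   [equals x^2 + y^2: invariant]

Only option (D), x^2 + y^2, is unchanged by the transformation.
Geometrically, x^2 + y^2 is the squared distance from the origin, which every rotation about the origin preserves.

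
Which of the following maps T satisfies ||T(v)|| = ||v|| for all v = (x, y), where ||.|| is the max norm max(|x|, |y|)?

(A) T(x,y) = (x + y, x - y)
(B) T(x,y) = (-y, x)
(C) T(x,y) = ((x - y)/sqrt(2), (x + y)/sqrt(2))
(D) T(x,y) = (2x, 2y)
B

A transformation preserves a norm if ||T(v)|| = ||v|| for every v; a single vector where the norm changes rules an option out.

(A) T(x,y) = (x + y, x - y): v = (1, 1) has norm max(|1|, |1|) = 1, but T(v) = (2, 0) has norm 2 -- not preserved.
(B) T(x,y) = (-y, x): preserves the norm -- it only permutes the coordinates and/or flips signs, which leaves max(|x|, |y|) unchanged.
(C) T(x,y) = ((x - y)/sqrt(2), (x + y)/sqrt(2)): v = (1, 0) has norm max(|1|, |0|) = 1, but T(v) = (sqrt(2)/2, sqrt(2)/2) has norm sqrt(2)/2 -- not preserved.
(D) T(x,y) = (2x, 2y): v = (1, 0) has norm max(|1|, |0|) = 1, but T(v) = (2, 0) has norm 2 -- not preserved.

Therefore the answer is (B).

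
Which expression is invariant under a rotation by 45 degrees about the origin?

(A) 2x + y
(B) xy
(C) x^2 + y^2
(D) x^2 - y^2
C

A rotation by 45 degrees sends (x, y) to (sqrt(2)x/2 - sqrt(2)y/2, sqrt(2)x/2 + sqrt(2)y/2).
Substitute the transformed coordinates into each option and compare with the original:
(A) 2x + y  ->  2(sqrt(2)x/2 - sqrt(2)y/2) + (sqrt(2)x/2 + sqrt(2)y/2) = 3sqrt(2)x/2 - sqrt(2)y/2   [differs from 2x + y: not invariant]
(B) xy  ->  (sqrt(2)x/2 - sqrt(2)y/2)(sqrt(2)x/2 + sqrt(2)y/2) = x^2/2 - y^2/2   [differs from xy: not invariant]
(C) x^2 + y^2  ->  (sqrt(2)x/2 - sqrt(2)y/2)^2 + (sqrt(2)x/2 + sqrt(2)y/2)^2 = x^2 + y^2   [equals x^2 + y^2: invariant]
(D) x^2 - y^2  ->  (sqrt(2)x/2 - sqrt(2)y/2)^2 - (sqrt(2)x/2 + sqrt(2)y/2)^2 = -2xy   [differs from x^2 - y^2: not invariant]

Only option (C), x^2 + y^2, is unchanged by the transformation.
Geometrically, x^2 + y^2 is the squared distance from the origin, which every rotation about the origin preserves.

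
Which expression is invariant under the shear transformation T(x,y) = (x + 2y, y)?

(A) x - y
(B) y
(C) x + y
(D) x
B

Under the shear T(x,y) = (x + 2y, y):
Substitute the transformed coordinates into each option and compare with the original:
(A) x - y  ->  (x + 2y) - (y) = x + y   [differs from x - y: not invariant]
(B) y  ->  (y) = y   [equals y: invariant]
(C) x + y  ->  (x + 2y) + (y) = x + 3y   [differs from x + y: not invariant]
(D) x  ->  (x + 2y) = x + 2y   [differs from x: not invariant]

Only option (B), y, is unchanged by the transformation.
A horizontal shear moves points parallel to the x-axis, so the y-coordinate (and any function of y alone) is unchanged.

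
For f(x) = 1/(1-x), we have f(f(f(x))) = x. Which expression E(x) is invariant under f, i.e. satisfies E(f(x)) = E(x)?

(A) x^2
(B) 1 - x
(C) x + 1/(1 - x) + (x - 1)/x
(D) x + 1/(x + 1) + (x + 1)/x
C

Replace x by f(x) = 1/(1 - x) in each option and simplify. As a quick numerical cross-check, also compare E(4) with E(f(4)) = E(-1/3).

(A) x^2  ->  (1/(1 - x))^2 = (x - 1)^(-2); check: E(4) = 16 but E(-1/3) = 1/9.   [not invariant]
(B) 1 - x  ->  1 - (1/(1 - x)) = x/(x - 1); check: E(4) = -3 but E(-1/3) = 4/3.   [not invariant]
(C) x + 1/(1 - x) + (x - 1)/x  ->  (1/(1 - x)) + 1/(1 - (1/(1 - x))) + ((1/(1 - x)) - 1)/(1/(1 - x)), which simplifies back to x + 1/(1 - x) + (x - 1)/x; check: E(4) = 53/12, E(-1/3) = 53/12.   [invariant]
(D) x + 1/(x + 1) + (x + 1)/x  ->  (1/(1 - x)) + 1/((1/(1 - x)) + 1) + ((1/(1 - x)) + 1)/(1/(1 - x)) = (-x^3 + 6x^2 - 11x + 7)/(x^2 - 3x + 2); check: E(4) = 109/20 but E(-1/3) = -5/6.   [not invariant]

Only (C) is unchanged. Indeed f(f(x)) = 1/(1 - 1/(1-x)) = (1-x)/(-x) = (x-1)/x, so E(x) = x + f(x) + f(f(x)) is the sum over the whole 3-cycle; applying f just permutes the three terms cyclically (x -> f(x) -> f(f(x)) -> x), leaving the sum unchanged.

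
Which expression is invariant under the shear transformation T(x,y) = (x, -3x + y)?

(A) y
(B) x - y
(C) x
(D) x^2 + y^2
C

Under the shear T(x,y) = (x, -3x + y):
Substitute the transformed coordinates into each option and compare with the original:
(A) y  ->  (-3x + y) = -3x + y   [differs from y: not invariant]
(B) x - y  ->  (x) - (-3x + y) = 4x - y   [differs from x - y: not invariant]
(C) x  ->  (x) = x   [equals x: invariant]
(D) x^2 + y^2  ->  (x)^2 + (-3x + y)^2 = 10x^2 - 6xy + y^2   [differs from x^2 + y^2: not invariant]

Only option (C), x, is unchanged by the transformation.
A vertical shear moves points parallel to the y-axis, so the x-coordinate (and any function of x alone) is unchanged.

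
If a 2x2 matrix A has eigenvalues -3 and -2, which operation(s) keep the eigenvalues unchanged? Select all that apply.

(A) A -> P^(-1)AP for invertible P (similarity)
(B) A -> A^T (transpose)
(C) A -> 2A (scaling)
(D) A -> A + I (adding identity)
A and B

Eigenvalues are preserved by:
1. Similarity transformations: A -> P^(-1)AP (same characteristic polynomial)
2. Transpose: A^T has the same eigenvalues as A

Eigenvalues are NOT preserved by:
- Adding identity: eigenvalues become -3+1, -2+1
- Scaling: eigenvalues become -6, -4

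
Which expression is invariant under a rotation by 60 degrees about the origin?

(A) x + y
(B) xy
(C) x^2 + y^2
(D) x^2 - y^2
C

A rotation by 60 degrees sends (x, y) to (x/2 - sqrt(3)y/2, sqrt(3)x/2 + y/2).
Substitute the transformed coordinates into each option and compare with the original:
(A) x + y  ->  (x/2 - sqrt(3)y/2) + (sqrt(3)x/2 + y/2) = x/2 + sqrt(3)x/2 - sqrt(3)y/2 + y/2   [differs from x + y: not invariant]
(B) xy  ->  (x/2 - sqrt(3)y/2)(sqrt(3)x/2 + y/2) = sqrt(3)x^2/4 - xy/2 - sqrt(3)y^2/4   [differs from xy: not invariant]
(C) x^2 + y^2  ->  (x/2 - sqrt(3)y/2)^2 + (sqrt(3)x/2 + y/2)^2 = x^2 + y^2   [equals x^2 + y^2: invariant]
(D) x^2 - y^2  ->  (x/2 - sqrt(3)y/2)^2 - (sqrt(3)x/2 + y/2)^2 = -x^2/2 - sqrt(3)xy + y^2/2   [differs from x^2 - y^2: not invariant]

Only option (C), x^2 + y^2, is unchanged by the transformation.
Geometrically, x^2 + y^2 is the squared distance from the origin, which every rotation about the origin preserves.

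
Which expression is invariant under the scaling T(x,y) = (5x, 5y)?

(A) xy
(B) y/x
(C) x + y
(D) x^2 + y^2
B

Under the uniform scaling T(x,y) = (5x, 5y):
Substitute the transformed coordinates into each option and compare with the original:
(A) xy  ->  (5x)(5y) = 25xy   [differs from xy: not invariant]
(B) y/x  ->  (5y)/(5x) = y/x   [equals y/x: invariant]
(C) x + y  ->  (5x) + (5y) = 5x + 5y   [differs from x + y: not invariant]
(D) x^2 + y^2  ->  (5x)^2 + (5y)^2 = 25x^2 + 25y^2   [differs from x^2 + y^2: not invariant]

Only option (B), y/x, is unchanged by the transformation.
The common factor 5 cancels in a ratio of coordinates, while sums, products and sums of squares pick up factors of 5 or 25.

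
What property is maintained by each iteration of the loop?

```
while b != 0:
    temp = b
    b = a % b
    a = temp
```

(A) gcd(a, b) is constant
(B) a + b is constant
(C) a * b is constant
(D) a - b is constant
A

A loop invariant must hold before the first iteration and be re-established by every execution of the body.

(A) gcd(a, b) is constant: One iteration replaces (a, b) by (b, a mod b). Since a mod b = a - q*b for an integer q, any common divisor of a and b divides b and a mod b, and conversely; hence gcd(b, a mod b) = gcd(a, b). For instance (13, 7) -> (7, 6) keeps gcd = 1. At exit b = 0 and a = gcd of the original inputs.

The other options fail:
(B) a + b is constant: e.g. (a, b) = (13, 7) -> (7, 6): the sum goes from 20 to 13.
(C) a * b is constant: e.g. (a, b) = (13, 7) -> (7, 6): the product goes from 91 to 42.
(D) a - b is constant: e.g. (a, b) = (13, 7) -> (7, 6): the difference goes from 6 to 1.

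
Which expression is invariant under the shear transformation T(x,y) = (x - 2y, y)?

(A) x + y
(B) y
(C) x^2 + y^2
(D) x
B

Under the shear T(x,y) = (x - 2y, y):
Substitute the transformed coordinates into each option and compare with the original:
(A) x + y  ->  (x - 2y) + (y) = x - y   [differs from x + y: not invariant]
(B) y  ->  (y) = y   [equals y: invariant]
(C) x^2 + y^2  ->  (x - 2y)^2 + (y)^2 = x^2 - 4xy + 5y^2   [differs from x^2 + y^2: not invariant]
(D) x  ->  (x - 2y) = x - 2y   [differs from x: not invariant]

Only option (B), y, is unchanged by the transformation.
A horizontal shear moves points parallel to the x-axis, so the y-coordinate (and any function of y alone) is unchanged.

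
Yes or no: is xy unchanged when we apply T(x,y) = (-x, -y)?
Yes

Substitute T(x,y) = (-x, -y) into the expression and compare with the original.

Original: xy
After applying T: (-x)(-y) = xy

This is identical to the original xy, so the expression is invariant.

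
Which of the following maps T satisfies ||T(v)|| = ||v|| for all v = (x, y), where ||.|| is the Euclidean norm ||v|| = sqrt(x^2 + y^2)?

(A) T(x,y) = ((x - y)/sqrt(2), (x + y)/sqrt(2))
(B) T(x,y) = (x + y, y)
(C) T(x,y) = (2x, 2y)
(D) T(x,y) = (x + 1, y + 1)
A

A transformation preserves a norm if ||T(v)|| = ||v|| for every v; a single vector where the norm changes rules an option out.

(A) T(x,y) = ((x - y)/sqrt(2), (x + y)/sqrt(2)): preserves the norm -- it is an orthogonal map (a rotation/reflection), and (sqrt(2)(x - y)/2)^2 + (sqrt(2)(x + y)/2)^2 simplifies to x^2 + y^2.
(B) T(x,y) = (x + y, y): v = (0, 1) has norm sqrt((0)^2 + (1)^2) = 1, but T(v) = (1, 1) has norm sqrt(2) -- not preserved.
(C) T(x,y) = (2x, 2y): v = (1, 0) has norm sqrt((1)^2 + (0)^2) = 1, but T(v) = (2, 0) has norm 2 -- not preserved.
(D) T(x,y) = (x + 1, y + 1): v = (1, 0) has norm sqrt((1)^2 + (0)^2) = 1, but T(v) = (2, 1) has norm sqrt(5) -- not preserved.

Therefore the answer is (A).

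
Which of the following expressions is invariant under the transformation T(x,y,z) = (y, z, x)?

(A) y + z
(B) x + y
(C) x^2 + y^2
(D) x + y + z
D

Apply T(x,y,z) = (y, z, x) to each option, i.e. replace (x, y, z) by the transformed coordinates.
Substitute the transformed coordinates into each option and compare with the original:
(A) y + z  ->  (z) + (x) = x + z   [differs from y + z: not invariant]
(B) x + y  ->  (y) + (z) = y + z   [differs from x + y: not invariant]
(C) x^2 + y^2  ->  (y)^2 + (z)^2 = y^2 + z^2   [differs from x^2 + y^2: not invariant]
(D) x + y + z  ->  (y) + (z) + (x) = x + y + z   [equals x + y + z: invariant]

Only option (D), x + y + z, is unchanged by the transformation.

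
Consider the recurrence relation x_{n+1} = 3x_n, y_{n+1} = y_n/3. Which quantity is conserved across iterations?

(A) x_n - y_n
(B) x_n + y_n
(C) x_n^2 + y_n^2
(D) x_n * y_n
D

For the recurrence x_{n+1} = 3x_n, y_{n+1} = y_n/3:

x_{n+1} * y_{n+1} = (3x_n) * (y_n/3) = x_n * y_n
The product is conserved.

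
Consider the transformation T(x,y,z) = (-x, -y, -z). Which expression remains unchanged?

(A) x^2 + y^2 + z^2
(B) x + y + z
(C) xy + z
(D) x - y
A

Apply T(x,y,z) = (-x, -y, -z) to each option, i.e. replace (x, y, z) by the transformed coordinates.
Substitute the transformed coordinates into each option and compare with the original:
(A) x^2 + y^2 + z^2  ->  (-x)^2 + (-y)^2 + (-z)^2 = x^2 + y^2 + z^2   [equals x^2 + y^2 + z^2: invariant]
(B) x + y + z  ->  (-x) + (-y) + (-z) = -x - y - z   [differs from x + y + z: not invariant]
(C) xy + z  ->  (-x)(-y) + (-z) = xy - z   [differs from xy + z: not invariant]
(D) x - y  ->  (-x) - (-y) = -x + y   [differs from x - y: not invariant]

Only option (A), x^2 + y^2 + z^2, is unchanged by the transformation.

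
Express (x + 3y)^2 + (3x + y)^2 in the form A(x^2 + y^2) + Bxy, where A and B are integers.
10(x^2 + y^2) + 12xy

Expanding: (x + 3y)^2 = x^2 + 6xy + 9y^2
(3x + y)^2 = 9x^2 + 6xy + y^2
Sum = (1+9)(x^2+y^2) + 12xy = 10(x^2 + y^2) + 12xy
This is symmetric in x and y.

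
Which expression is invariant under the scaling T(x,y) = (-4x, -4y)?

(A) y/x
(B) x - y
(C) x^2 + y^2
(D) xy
A

Under the uniform scaling T(x,y) = (-4x, -4y):
Substitute the transformed coordinates into each option and compare with the original:
(A) y/x  ->  (-4y)/(-4x) = y/x   [equals y/x: invariant]
(B) x - y  ->  (-4x) - (-4y) = -4x + 4y   [differs from x - y: not invariant]
(C) x^2 + y^2  ->  (-4x)^2 + (-4y)^2 = 16x^2 + 16y^2   [differs from x^2 + y^2: not invariant]
(D) xy  ->  (-4x)(-4y) = 16xy   [differs from xy: not invariant]

Only option (A), y/x, is unchanged by the transformation.
The common factor -4 cancels in a ratio of coordinates, while sums, products and sums of squares pick up factors of -4 or 16.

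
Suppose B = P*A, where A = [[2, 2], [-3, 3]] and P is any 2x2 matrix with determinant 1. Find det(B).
12

By the multiplicative property of determinants, det(B) = det(P*A) = det(P) * det(A) = det(A),
so the determinant is invariant under multiplication by any determinant-1 matrix; we just need det(A).

det(A) = (2)(3) - (2)(-3) = 6 - (-6) = 12

Therefore det(B) = 1 * 12 = 12.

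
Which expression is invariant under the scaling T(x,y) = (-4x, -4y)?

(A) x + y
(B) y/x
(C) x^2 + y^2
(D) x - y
B

Under the uniform scaling T(x,y) = (-4x, -4y):
Substitute the transformed coordinates into each option and compare with the original:
(A) x + y  ->  (-4x) + (-4y) = -4x - 4y   [differs from x + y: not invariant]
(B) y/x  ->  (-4y)/(-4x) = y/x   [equals y/x: invariant]
(C) x^2 + y^2  ->  (-4x)^2 + (-4y)^2 = 16x^2 + 16y^2   [differs from x^2 + y^2: not invariant]
(D) x - y  ->  (-4x) - (-4y) = -4x + 4y   [differs from x - y: not invariant]

Only option (B), y/x, is unchanged by the transformation.
The common factor -4 cancels in a ratio of coordinates, while sums, products and sums of squares pick up factors of -4 or 16.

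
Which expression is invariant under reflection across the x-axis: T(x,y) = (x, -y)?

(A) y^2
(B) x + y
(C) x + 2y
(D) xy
A

The map is reflection across the x-axis: T(x,y) = (x, -y).
Substitute the transformed coordinates into each option and compare with the original:
(A) y^2  ->  (-y)^2 = y^2   [equals y^2: invariant]
(B) x + y  ->  (x) + (-y) = x - y   [differs from x + y: not invariant]
(C) x + 2y  ->  (x) + 2(-y) = x - 2y   [differs from x + 2y: not invariant]
(D) xy  ->  (x)(-y) = -xy   [differs from xy: not invariant]

Only option (A), y^2, is unchanged by the transformation.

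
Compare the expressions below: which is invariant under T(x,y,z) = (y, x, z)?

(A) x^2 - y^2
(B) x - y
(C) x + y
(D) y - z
C

Apply T(x,y,z) = (y, x, z) to each option, i.e. replace (x, y, z) by the transformed coordinates.
Substitute the transformed coordinates into each option and compare with the original:
(A) x^2 - y^2  ->  (y)^2 - (x)^2 = -x^2 + y^2   [differs from x^2 - y^2: not invariant]
(B) x - y  ->  (y) - (x) = -x + y   [differs from x - y: not invariant]
(C) x + y  ->  (y) + (x) = x + y   [equals x + y: invariant]
(D) y - z  ->  (x) - (z) = x - z   [differs from y - z: not invariant]

Only option (C), x + y, is unchanged by the transformation.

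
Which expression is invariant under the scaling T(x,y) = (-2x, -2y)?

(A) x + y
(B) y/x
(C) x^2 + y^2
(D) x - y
B

Under the uniform scaling T(x,y) = (-2x, -2y):
Substitute the transformed coordinates into each option and compare with the original:
(A) x + y  ->  (-2x) + (-2y) = -2x - 2y   [differs from x + y: not invariant]
(B) y/x  ->  (-2y)/(-2x) = y/x   [equals y/x: invariant]
(C) x^2 + y^2  ->  (-2x)^2 + (-2y)^2 = 4x^2 + 4y^2   [differs from x^2 + y^2: not invariant]
(D) x - y  ->  (-2x) - (-2y) = -2x + 2y   [differs from x - y: not invariant]

Only option (B), y/x, is unchanged by the transformation.
The common factor -2 cancels in a ratio of coordinates, while sums, products and sums of squares pick up factors of -2 or 4.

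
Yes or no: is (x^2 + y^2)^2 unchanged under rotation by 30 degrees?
Yes

Applying rotation by 30 degrees: x' = x*cos(30 degrees) - y*sin(30 degrees) = sqrt(3)x/2 - y/2, y' = x*sin(30 degrees) + y*cos(30 degrees) = x/2 + sqrt(3)y/2

Substituting into (x^2 + y^2)^2:
((sqrt(3)x/2 - y/2)^2 + (x/2 + sqrt(3)y/2)^2)^2
= x^4 + 2x^2y^2 + y^4 = (x^2 + y^2)^2

This equals the original expression (x^2 + y^2)^2, so it IS invariant.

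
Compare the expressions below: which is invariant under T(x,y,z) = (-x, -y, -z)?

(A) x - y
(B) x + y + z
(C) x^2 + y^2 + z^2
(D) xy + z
C

Apply T(x,y,z) = (-x, -y, -z) to each option, i.e. replace (x, y, z) by the transformed coordinates.
Substitute the transformed coordinates into each option and compare with the original:
(A) x - y  ->  (-x) - (-y) = -x + y   [differs from x - y: not invariant]
(B) x + y + z  ->  (-x) + (-y) + (-z) = -x - y - z   [differs from x + y + z: not invariant]
(C) x^2 + y^2 + z^2  ->  (-x)^2 + (-y)^2 + (-z)^2 = x^2 + y^2 + z^2   [equals x^2 + y^2 + z^2: invariant]
(D) xy + z  ->  (-x)(-y) + (-z) = xy - z   [differs from xy + z: not invariant]

Only option (C), x^2 + y^2 + z^2, is unchanged by the transformation.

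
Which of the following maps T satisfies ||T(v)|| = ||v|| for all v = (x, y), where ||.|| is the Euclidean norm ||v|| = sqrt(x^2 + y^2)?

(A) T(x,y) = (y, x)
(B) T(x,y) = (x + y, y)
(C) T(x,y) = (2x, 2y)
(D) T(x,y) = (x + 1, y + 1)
A

A transformation preserves a norm if ||T(v)|| = ||v|| for every v; a single vector where the norm changes rules an option out.

(A) T(x,y) = (y, x): preserves the norm -- it is an orthogonal map (a rotation/reflection), and (y)^2 + (x)^2 simplifies to x^2 + y^2.
(B) T(x,y) = (x + y, y): v = (0, 1) has norm sqrt((0)^2 + (1)^2) = 1, but T(v) = (1, 1) has norm sqrt(2) -- not preserved.
(C) T(x,y) = (2x, 2y): v = (1, 0) has norm sqrt((1)^2 + (0)^2) = 1, but T(v) = (2, 0) has norm 2 -- not preserved.
(D) T(x,y) = (x + 1, y + 1): v = (1, 0) has norm sqrt((1)^2 + (0)^2) = 1, but T(v) = (2, 1) has norm sqrt(5) -- not preserved.

Therefore the answer is (A).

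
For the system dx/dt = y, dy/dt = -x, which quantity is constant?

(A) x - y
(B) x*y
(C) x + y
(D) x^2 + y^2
D

A first integral I satisfies dI/dt = 0 along every solution. Differentiate each option and use the equation of motion:
(A) d/dt[x - y] = y - (-x) = x + y, not identically 0
(B) d/dt[x*y] = (dx/dt)y + x(dy/dt) = y^2 - x^2, not identically 0
(C) d/dt[x + y] = y + (-x) = y - x, not identically 0
(D) d/dt[x^2 + y^2] = 2x*dx/dt + 2y*dy/dt = 2x*y + 2y*(-x) = 0

Only (D) has zero time-derivative. So x^2 + y^2 (the squared radius; trajectories are circles) is the conserved quantity.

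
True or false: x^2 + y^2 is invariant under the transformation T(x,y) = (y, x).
True

Substitute T(x,y) = (y, x) into the expression and compare with the original.

Original: x^2 + y^2
After applying T: (y)^2 + (x)^2 = x^2 + y^2

This is identical to the original x^2 + y^2, so the expression is invariant.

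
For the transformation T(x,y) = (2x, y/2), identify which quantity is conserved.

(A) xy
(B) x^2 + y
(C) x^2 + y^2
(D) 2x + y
A

An expression E(x,y) is invariant under T if E(T(x,y)) = E(x,y). Here T(x,y) = (2x, y/2).
Substitute the transformed coordinates into each option and compare with the original:
(A) xy  ->  (2x)(y/2) = xy   [equals xy: invariant]
(B) x^2 + y  ->  (2x)^2 + (y/2) = 4x^2 + y/2   [differs from x^2 + y: not invariant]
(C) x^2 + y^2  ->  (2x)^2 + (y/2)^2 = 4x^2 + y^2/4   [differs from x^2 + y^2: not invariant]
(D) 2x + y  ->  2(2x) + (y/2) = 4x + y/2   [differs from 2x + y: not invariant]

Only option (A), xy, is unchanged by the transformation.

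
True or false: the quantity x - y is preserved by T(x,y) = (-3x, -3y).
False

Substitute T(x,y) = (-3x, -3y) into the expression and compare with the original.

Original: x - y
After applying T: (-3x) - (-3y) = -3x + 3y

This differs from the original x - y (difference: -4x + 4y), so the expression is NOT invariant.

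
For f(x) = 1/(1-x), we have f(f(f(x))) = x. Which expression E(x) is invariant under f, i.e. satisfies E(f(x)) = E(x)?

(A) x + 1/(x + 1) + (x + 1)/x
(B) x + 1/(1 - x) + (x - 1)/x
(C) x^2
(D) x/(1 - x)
B

Replace x by f(x) = 1/(1 - x) in each option and simplify. As a quick numerical cross-check, also compare E(5) with E(f(5)) = E(-1/4).

(A) x + 1/(x + 1) + (x + 1)/x  ->  (1/(1 - x)) + 1/((1/(1 - x)) + 1) + ((1/(1 - x)) + 1)/(1/(1 - x)) = (-x^3 + 6x^2 - 11x + 7)/(x^2 - 3x + 2); check: E(5) = 191/30 but E(-1/4) = -23/12.   [not invariant]
(B) x + 1/(1 - x) + (x - 1)/x  ->  (1/(1 - x)) + 1/(1 - (1/(1 - x))) + ((1/(1 - x)) - 1)/(1/(1 - x)), which simplifies back to x + 1/(1 - x) + (x - 1)/x; check: E(5) = 111/20, E(-1/4) = 111/20.   [invariant]
(C) x^2  ->  (1/(1 - x))^2 = (x - 1)^(-2); check: E(5) = 25 but E(-1/4) = 1/16.   [not invariant]
(D) x/(1 - x)  ->  (1/(1 - x))/(1 - (1/(1 - x))) = -1/x; check: E(5) = -5/4 but E(-1/4) = -1/5.   [not invariant]

Only (B) is unchanged. Indeed f(f(x)) = 1/(1 - 1/(1-x)) = (1-x)/(-x) = (x-1)/x, so E(x) = x + f(x) + f(f(x)) is the sum over the whole 3-cycle; applying f just permutes the three terms cyclically (x -> f(x) -> f(f(x)) -> x), leaving the sum unchanged.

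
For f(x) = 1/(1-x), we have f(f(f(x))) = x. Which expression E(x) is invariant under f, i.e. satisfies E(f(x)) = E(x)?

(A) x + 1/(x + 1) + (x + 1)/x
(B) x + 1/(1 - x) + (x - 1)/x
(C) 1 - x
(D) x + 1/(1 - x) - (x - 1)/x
B

Replace x by f(x) = 1/(1 - x) in each option and simplify. As a quick numerical cross-check, also compare E(5) with E(f(5)) = E(-1/4).

(A) x + 1/(x + 1) + (x + 1)/x  ->  (1/(1 - x)) + 1/((1/(1 - x)) + 1) + ((1/(1 - x)) + 1)/(1/(1 - x)) = (-x^3 + 6x^2 - 11x + 7)/(x^2 - 3x + 2); check: E(5) = 191/30 but E(-1/4) = -23/12.   [not invariant]
(B) x + 1/(1 - x) + (x - 1)/x  ->  (1/(1 - x)) + 1/(1 - (1/(1 - x))) + ((1/(1 - x)) - 1)/(1/(1 - x)), which simplifies back to x + 1/(1 - x) + (x - 1)/x; check: E(5) = 111/20, E(-1/4) = 111/20.   [invariant]
(C) 1 - x  ->  1 - (1/(1 - x)) = x/(x - 1); check: E(5) = -4 but E(-1/4) = 5/4.   [not invariant]
(D) x + 1/(1 - x) - (x - 1)/x  ->  (1/(1 - x)) + 1/(1 - (1/(1 - x))) - ((1/(1 - x)) - 1)/(1/(1 - x)) = (x^2(1 - x) - x + (x - 1)^2)/(x(x - 1)); check: E(5) = 79/20 but E(-1/4) = -89/20.   [not invariant]

Only (B) is unchanged. Indeed f(f(x)) = 1/(1 - 1/(1-x)) = (1-x)/(-x) = (x-1)/x, so E(x) = x + f(x) + f(f(x)) is the sum over the whole 3-cycle; applying f just permutes the three terms cyclically (x -> f(x) -> f(f(x)) -> x), leaving the sum unchanged.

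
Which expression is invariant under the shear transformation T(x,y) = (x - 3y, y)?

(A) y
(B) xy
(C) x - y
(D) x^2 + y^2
A

Under the shear T(x,y) = (x - 3y, y):
Substitute the transformed coordinates into each option and compare with the original:
(A) y  ->  (y) = y   [equals y: invariant]
(B) xy  ->  (x - 3y)(y) = xy - 3y^2   [differs from xy: not invariant]
(C) x - y  ->  (x - 3y) - (y) = x - 4y   [differs from x - y: not invariant]
(D) x^2 + y^2  ->  (x - 3y)^2 + (y)^2 = x^2 - 6xy + 10y^2   [differs from x^2 + y^2: not invariant]

Only option (A), y, is unchanged by the transformation.
A horizontal shear moves points parallel to the x-axis, so the y-coordinate (and any function of y alone) is unchanged.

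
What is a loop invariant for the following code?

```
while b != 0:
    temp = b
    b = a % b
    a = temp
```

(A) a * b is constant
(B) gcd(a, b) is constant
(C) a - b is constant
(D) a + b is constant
B

A loop invariant must hold before the first iteration and be re-established by every execution of the body.

(B) gcd(a, b) is constant: One iteration replaces (a, b) by (b, a mod b). Since a mod b = a - q*b for an integer q, any common divisor of a and b divides b and a mod b, and conversely; hence gcd(b, a mod b) = gcd(a, b). For instance (22, 5) -> (5, 2) keeps gcd = 1. At exit b = 0 and a = gcd of the original inputs.

The other options fail:
(A) a * b is constant: e.g. (a, b) = (22, 5) -> (5, 2): the product goes from 110 to 10.
(C) a - b is constant: e.g. (a, b) = (22, 5) -> (5, 2): the difference goes from 17 to 3.
(D) a + b is constant: e.g. (a, b) = (22, 5) -> (5, 2): the sum goes from 27 to 7.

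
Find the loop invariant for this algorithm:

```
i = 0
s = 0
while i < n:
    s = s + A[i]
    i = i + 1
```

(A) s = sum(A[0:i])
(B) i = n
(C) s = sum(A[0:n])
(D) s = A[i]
A

A loop invariant must hold before the first iteration and be re-established by every execution of the body.

(A) s = sum(A[0:i]): Initially i = 0 and s = 0 = sum of the empty slice A[0:0]. If s = sum(A[0:i]) holds at the top of an iteration, the body sets s to sum(A[0:i]) + A[i] = sum(A[0:i+1]) and then i to i+1, so s = sum(A[0:i]) holds again. At exit i = n, giving s = sum(A[0:n]).

The other options fail:
(B) i = n: false initially (i = 0); it is the exit condition, not an invariant.
(C) s = sum(A[0:n]): false before the loop (s = 0, not the full sum) -- it only becomes true at exit.
(D) s = A[i]: after the first iteration s = A[0] but i = 1, so s = A[i] compares s with the wrong element (and fails in general).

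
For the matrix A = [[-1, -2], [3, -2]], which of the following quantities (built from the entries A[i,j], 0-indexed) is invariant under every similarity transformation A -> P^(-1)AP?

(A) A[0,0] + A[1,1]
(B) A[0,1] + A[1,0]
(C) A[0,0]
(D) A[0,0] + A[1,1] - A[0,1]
A

A[0,0] + A[1,1] is the trace of A. By the cyclic property of the trace, tr(P^(-1)AP) = tr(APP^(-1)) = tr(A), so it is the same for every matrix similar to A.

The other combinations are not similarity invariants. For example, take P = [[1, -1], [0, 1]] (det P = 1), so P^(-1) = [[1, 1], [0, 1]] and
B = P^(-1)AP = [[2, -6], [3, -5]].
Evaluating each option on A and on B:
(A) A[0,0] + A[1,1]: -3 for A, -3 for B -> unchanged
(B) A[0,1] + A[1,0]: 1 for A, -3 for B -> changes
(C) A[0,0]: -1 for A, 2 for B -> changes
(D) A[0,0] + A[1,1] - A[0,1]: -1 for A, 3 for B -> changes

Only (A) A[0,0] + A[1,1] = -3 survives (and it does so for every P, not just this one), so it is the invariant.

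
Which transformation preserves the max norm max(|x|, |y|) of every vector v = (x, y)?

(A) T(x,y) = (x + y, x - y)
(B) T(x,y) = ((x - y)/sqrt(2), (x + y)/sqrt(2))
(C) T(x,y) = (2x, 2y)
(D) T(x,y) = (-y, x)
D

A transformation preserves a norm if ||T(v)|| = ||v|| for every v; a single vector where the norm changes rules an option out.

(A) T(x,y) = (x + y, x - y): v = (1, 1) has norm max(|1|, |1|) = 1, but T(v) = (2, 0) has norm 2 -- not preserved.
(B) T(x,y) = ((x - y)/sqrt(2), (x + y)/sqrt(2)): v = (1, 0) has norm max(|1|, |0|) = 1, but T(v) = (sqrt(2)/2, sqrt(2)/2) has norm sqrt(2)/2 -- not preserved.
(C) T(x,y) = (2x, 2y): v = (1, 0) has norm max(|1|, |0|) = 1, but T(v) = (2, 0) has norm 2 -- not preserved.
(D) T(x,y) = (-y, x): preserves the norm -- it only permutes the coordinates and/or flips signs, which leaves max(|x|, |y|) unchanged.

Therefore the answer is (D).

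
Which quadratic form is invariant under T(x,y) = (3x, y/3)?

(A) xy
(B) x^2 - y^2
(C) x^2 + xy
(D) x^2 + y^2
A

T multiplies x by 3 and divides y by 3.
Substitute the transformed coordinates into each option and compare with the original:
(A) xy  ->  (3x)(y/3) = xy   [equals xy: invariant]
(B) x^2 - y^2  ->  (3x)^2 - (y/3)^2 = 9x^2 - y^2/9   [differs from x^2 - y^2: not invariant]
(C) x^2 + xy  ->  (3x)^2 + (3x)(y/3) = 9x^2 + xy   [differs from x^2 + xy: not invariant]
(D) x^2 + y^2  ->  (3x)^2 + (y/3)^2 = 9x^2 + y^2/9   [differs from x^2 + y^2: not invariant]

Only option (A), xy, is unchanged by the transformation.
The factors 3 and 1/3 cancel only in the pure product xy.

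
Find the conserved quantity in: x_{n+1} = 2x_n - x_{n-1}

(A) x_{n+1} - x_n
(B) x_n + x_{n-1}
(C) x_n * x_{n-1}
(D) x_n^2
A

For the recurrence x_{n+1} = 2x_n - x_{n-1}:

If x_{n+1} = 2x_n - x_{n-1}, then:
x_{n+1} - x_n = x_n - x_{n-1}
The first difference is constant throughout the sequence.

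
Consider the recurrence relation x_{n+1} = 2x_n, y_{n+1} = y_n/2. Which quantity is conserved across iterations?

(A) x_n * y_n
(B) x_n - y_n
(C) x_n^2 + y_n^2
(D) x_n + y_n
A

For the recurrence x_{n+1} = 2x_n, y_{n+1} = y_n/2:

x_{n+1} * y_{n+1} = (2x_n) * (y_n/2) = x_n * y_n
The product is conserved.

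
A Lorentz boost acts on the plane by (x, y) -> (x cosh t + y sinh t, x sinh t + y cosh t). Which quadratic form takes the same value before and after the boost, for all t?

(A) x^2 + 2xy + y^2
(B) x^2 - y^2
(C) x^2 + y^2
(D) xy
B

Write x' = x cosh t + y sinh t, y' = x sinh t + y cosh t and substitute into each option:
(A) x^2 + 2xy + y^2: (x' + y')^2 with x' + y' = (x + y)(cosh t + sinh t) = (x + y)e^t, so it becomes (x + y)^2 e^(2t)   [not invariant for t != 0]
(B) x^2 - y^2: (x cosh t + y sinh t)^2 - (x sinh t + y cosh t)^2 = x^2(cosh^2 t - sinh^2 t) + 2xy(cosh t sinh t - sinh t cosh t) + y^2(sinh^2 t - cosh^2 t) = x^2 - y^2   [invariant, using cosh^2 t - sinh^2 t = 1]
(C) x^2 + y^2: (x cosh t + y sinh t)^2 + (x sinh t + y cosh t)^2 = (x^2 + y^2)(cosh^2 t + sinh^2 t) + 4xy sinh t cosh t = (x^2 + y^2) cosh 2t + 2xy sinh 2t   [not invariant for t != 0]
(D) xy: (x cosh t + y sinh t)(x sinh t + y cosh t) = xy(cosh^2 t + sinh^2 t) + (x^2 + y^2) sinh t cosh t = xy cosh 2t + (x^2 + y^2)(sinh 2t)/2   [not invariant for t != 0]

Only (B) x^2 - y^2 is unchanged; it is the Minkowski form preserved by Lorentz boosts, just as x^2 + y^2 is preserved by ordinary rotations.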